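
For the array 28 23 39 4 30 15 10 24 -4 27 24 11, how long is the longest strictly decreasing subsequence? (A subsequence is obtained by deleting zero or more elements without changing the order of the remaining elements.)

5

Let dp[i] be the longest decreasing subsequence ending at position i. Then dp = [1, 2, 1, 3, 2, 3, 4, 3, 5, 3, 4, 5].
The maximum is 5; one witness is 28, 23, 15, 10, -4 at positions 1,2,6,7,9.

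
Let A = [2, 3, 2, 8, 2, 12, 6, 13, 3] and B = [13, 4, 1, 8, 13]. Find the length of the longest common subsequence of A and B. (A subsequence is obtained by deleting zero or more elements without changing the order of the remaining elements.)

2

Backtracking the LCS table gives one alignment: 8 (A4,B4) → 13 (A8,B5).
So the longest common subsequence has length 2.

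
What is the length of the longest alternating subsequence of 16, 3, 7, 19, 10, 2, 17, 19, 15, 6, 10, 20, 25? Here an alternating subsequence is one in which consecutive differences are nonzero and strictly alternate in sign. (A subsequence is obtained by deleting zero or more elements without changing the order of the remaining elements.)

7

A longest alternating subsequence is 16, 3, 19, 10, 17, 6, 10 (positions 1,2,4,5,7,10,11); its 6 consecutive differences strictly alternate in sign, and length 7 is optimal.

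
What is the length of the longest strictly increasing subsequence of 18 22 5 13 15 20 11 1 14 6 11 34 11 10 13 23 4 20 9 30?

Scanning left to right, the best length ending at each element is: 18→1, 22→2, 5→1, 13→2, 15→3, 20→4, 11→2, 1→1, 14→3, 6→2, 11→3, 34→5, 11→3, 10→3, 13→4, 23→5, 4→2, 20→5, 9→3, 30→6.
So the longest increasing subsequence has length 6, e.g. 5, 13, 15, 20, 23, 30.

6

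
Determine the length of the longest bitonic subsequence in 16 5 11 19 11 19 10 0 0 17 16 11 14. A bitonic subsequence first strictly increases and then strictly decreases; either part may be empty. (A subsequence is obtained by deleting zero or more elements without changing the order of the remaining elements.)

Let inc[i] be the LIS ending at i and dec[i] the longest strictly decreasing subsequence starting at i. inc = [1, 1, 2, 3, 2, 3, 2, 1, 1, 3, 3, 3, 4], dec = [4, 2, 3, 4, 3, 4, 2, 1, 1, 3, 2, 1, 1].
max_i inc[i]+dec[i]−1 = 6, with one witness 5, 11, 19, 17, 16, 14.

6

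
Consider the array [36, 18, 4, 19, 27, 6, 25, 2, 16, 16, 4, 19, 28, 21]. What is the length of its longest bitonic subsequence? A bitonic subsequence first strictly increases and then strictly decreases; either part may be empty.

One longest bitonic subsequence is 18, 19, 27, 25, 16, 4 (positions 2,4,5,7,10,11): it rises to 27 then falls. Length 6 is optimal.

6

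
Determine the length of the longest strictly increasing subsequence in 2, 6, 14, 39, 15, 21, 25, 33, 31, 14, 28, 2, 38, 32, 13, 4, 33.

Scanning left to right, the best length ending at each element is: 2→1, 6→2, 14→3, 39→4, 15→4, 21→5, 25→6, 33→7, 31→7, 14→3, 28→7, 2→1, 38→8, 32→8, 13→3, 4→2, 33→9.
So the longest increasing subsequence has length 9, e.g. 2, 6, 14, 15, 21, 25, 31, 32, 33.

9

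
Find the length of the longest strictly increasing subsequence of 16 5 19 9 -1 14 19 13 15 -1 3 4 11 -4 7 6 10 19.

6

Scanning left to right, the best length ending at each element is: 16→1, 5→1, 19→2, 9→2, -1→1, 14→3, 19→4, 13→3, 15→4, -1→1, 3→2, 4→3, 11→4, -4→1, 7→4, 6→4, 10→5, 19→6.
So the longest increasing subsequence has length 6, e.g. -1, 3, 4, 7, 10, 19.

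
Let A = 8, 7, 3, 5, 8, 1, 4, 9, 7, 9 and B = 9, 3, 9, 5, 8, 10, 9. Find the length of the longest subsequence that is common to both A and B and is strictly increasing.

For each value that appears in both, track the longest common increasing run ending there.
The best achievable length is 4; one witness is 3, 5, 8, 9 (A-positions 3,4,5,8, B-positions 2,4,5,7).

4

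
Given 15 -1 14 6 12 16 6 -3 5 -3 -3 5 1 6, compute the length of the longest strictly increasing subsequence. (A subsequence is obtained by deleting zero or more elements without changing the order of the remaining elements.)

4

Let dp[i] be the longest increasing subsequence ending at position i. Then dp = [1, 1, 2, 2, 3, 4, 2, 1, 2, 1, 1, 2, 2, 3].
The maximum is 4; one witness is -1, 6, 12, 16 at positions 2,4,5,6.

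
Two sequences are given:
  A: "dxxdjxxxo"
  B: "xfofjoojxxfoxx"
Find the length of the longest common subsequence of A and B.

Backtracking the LCS table gives one alignment: x (A2,B1) → x (A3,B9) → x (A6,B10) → x (A7,B13) → x (A8,B14).
So the longest common subsequence has length 5.

5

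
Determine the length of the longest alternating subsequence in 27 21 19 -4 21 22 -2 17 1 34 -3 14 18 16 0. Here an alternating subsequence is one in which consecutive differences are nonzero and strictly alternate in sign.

Track the best alternating length ending on an up-step vs a down-step at each position: up/down = 1/1, 1/2, 1/2, 1/2, 3/2, 3/2, 3/4, 5/4, 5/6, 7/1, 3/8, 9/8, 9/8, 9/10, 9/10.
The maximum over both is 10; one such subsequence is 27, 19, 21, -2, 17, 1, 34, -3, 18, 16.

10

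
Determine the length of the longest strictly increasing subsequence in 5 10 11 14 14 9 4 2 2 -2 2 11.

4

Scanning left to right, the best length ending at each element is: 5→1, 10→2, 11→3, 14→4, 14→4, 9→2, 4→1, 2→1, 2→1, -2→1, 2→2, 11→3.
So the longest increasing subsequence has length 4, e.g. 5, 10, 11, 14.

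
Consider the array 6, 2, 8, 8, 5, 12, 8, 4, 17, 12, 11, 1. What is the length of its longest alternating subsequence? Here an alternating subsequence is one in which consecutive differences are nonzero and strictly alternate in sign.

Track the best alternating length ending on an up-step vs a down-step at each position: up/down = 1/1, 1/2, 3/1, 3/1, 3/4, 5/1, 5/6, 3/6, 7/1, 7/8, 7/8, 1/8.
The maximum over both is 8; one such subsequence is 6, 2, 8, 5, 12, 8, 17, 12.

8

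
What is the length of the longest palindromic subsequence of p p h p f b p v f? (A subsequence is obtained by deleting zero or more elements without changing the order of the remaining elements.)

One longest palindromic subsequence is pphpp (positions 1,2,3,4,7); it reads the same forward and backward, and the interval DP gives dp[1][9] = 5.

5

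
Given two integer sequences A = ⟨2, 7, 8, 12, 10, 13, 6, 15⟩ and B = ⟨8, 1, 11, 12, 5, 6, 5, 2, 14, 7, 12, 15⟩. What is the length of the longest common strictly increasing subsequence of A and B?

4

For each value that appears in both, track the longest common increasing run ending there.
The best achievable length is 4; one witness is 2, 7, 12, 15 (A-positions 1,2,4,8, B-positions 8,10,11,12).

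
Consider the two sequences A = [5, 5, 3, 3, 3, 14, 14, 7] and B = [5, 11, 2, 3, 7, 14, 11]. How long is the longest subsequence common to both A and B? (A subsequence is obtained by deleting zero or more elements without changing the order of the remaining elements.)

3

Backtracking the LCS table gives one alignment: 5 (A1,B1) → 3 (A3,B4) → 14 (A6,B6).
So the longest common subsequence has length 3.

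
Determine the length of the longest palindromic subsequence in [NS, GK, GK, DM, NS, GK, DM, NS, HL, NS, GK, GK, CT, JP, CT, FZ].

One longest palindromic subsequence is GK GK NS HL NS GK GK (positions 3,6,8,9,10,11,12); it reads the same forward and backward, and the interval DP gives dp[1][16] = 7.

7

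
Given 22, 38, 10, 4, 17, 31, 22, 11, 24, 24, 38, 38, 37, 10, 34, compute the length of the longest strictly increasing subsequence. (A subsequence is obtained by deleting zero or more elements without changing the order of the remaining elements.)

5

Let dp[i] be the longest increasing subsequence ending at position i. Then dp = [1, 2, 1, 1, 2, 3, 3, 2, 4, 4, 5, 5, 5, 2, 5].
The maximum is 5; one witness is 10, 17, 22, 24, 38 at positions 3,5,7,9,11.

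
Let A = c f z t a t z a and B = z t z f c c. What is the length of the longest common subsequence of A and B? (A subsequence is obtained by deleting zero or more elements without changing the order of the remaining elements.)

Backtracking the LCS table gives one alignment: z (A3,B1) → t (A6,B2) → z (A7,B3).
So the longest common subsequence has length 3.

3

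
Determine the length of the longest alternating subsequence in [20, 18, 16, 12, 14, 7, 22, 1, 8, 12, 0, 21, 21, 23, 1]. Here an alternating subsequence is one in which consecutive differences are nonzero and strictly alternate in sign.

10

Track the best alternating length ending on an up-step vs a down-step at each position: up/down = 1/1, 1/2, 1/2, 1/2, 3/2, 1/4, 5/1, 1/6, 7/6, 7/6, 1/8, 9/6, 9/6, 9/1, 9/10.
The maximum over both is 10; one such subsequence is 20, 12, 14, 7, 22, 1, 8, 0, 21, 1.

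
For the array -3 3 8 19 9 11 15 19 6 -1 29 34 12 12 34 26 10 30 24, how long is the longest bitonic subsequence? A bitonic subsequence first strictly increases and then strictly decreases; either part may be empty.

One longest bitonic subsequence is -3, 3, 8, 9, 11, 15, 19, 29, 34, 30, 24 (positions 1,2,3,5,6,7,8,11,12,18,19): it rises to 34 then falls. Length 11 is optimal.

11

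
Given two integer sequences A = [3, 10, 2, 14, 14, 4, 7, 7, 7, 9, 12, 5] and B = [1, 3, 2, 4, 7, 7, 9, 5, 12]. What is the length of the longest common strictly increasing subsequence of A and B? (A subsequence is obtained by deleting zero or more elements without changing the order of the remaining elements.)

5

A longest common strictly increasing subsequence is 3, 4, 7, 9, 12 (length 5); it appears in order in both A and B, and no longer such subsequence exists.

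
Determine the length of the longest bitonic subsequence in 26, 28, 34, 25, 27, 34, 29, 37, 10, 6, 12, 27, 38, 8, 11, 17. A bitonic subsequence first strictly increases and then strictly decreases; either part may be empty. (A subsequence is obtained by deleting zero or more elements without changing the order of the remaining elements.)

6

One longest bitonic subsequence is 26, 28, 34, 29, 27, 17 (positions 1,2,3,7,12,16): it rises to 34 then falls. Length 6 is optimal.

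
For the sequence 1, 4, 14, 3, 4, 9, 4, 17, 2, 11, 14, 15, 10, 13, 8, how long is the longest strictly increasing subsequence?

7

Scanning left to right, the best length ending at each element is: 1→1, 4→2, 14→3, 3→2, 4→3, 9→4, 4→3, 17→5, 2→2, 11→5, 14→6, 15→7, 10→5, 13→6, 8→4.
So the longest increasing subsequence has length 7, e.g. 1, 3, 4, 9, 11, 14, 15.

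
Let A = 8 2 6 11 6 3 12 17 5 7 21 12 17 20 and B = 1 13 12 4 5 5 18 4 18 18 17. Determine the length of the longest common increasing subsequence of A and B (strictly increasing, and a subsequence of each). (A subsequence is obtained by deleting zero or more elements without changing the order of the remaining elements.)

For each value that appears in both, track the longest common increasing run ending there.
The best achievable length is 2; one witness is 12, 17 (A-positions 7,8, B-positions 3,11).

2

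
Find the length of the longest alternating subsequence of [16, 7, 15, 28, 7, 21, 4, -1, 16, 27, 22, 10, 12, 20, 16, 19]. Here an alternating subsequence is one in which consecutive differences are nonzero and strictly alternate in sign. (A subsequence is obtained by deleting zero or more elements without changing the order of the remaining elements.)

11

A longest alternating subsequence is 16, 7, 15, 7, 21, 4, 16, 10, 20, 16, 19 (positions 1,2,3,5,6,7,9,12,14,15,16); its 10 consecutive differences strictly alternate in sign, and length 11 is optimal.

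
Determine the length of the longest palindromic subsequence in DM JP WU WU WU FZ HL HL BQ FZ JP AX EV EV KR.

6

Using dp[i][j] = 2 + dp[i+1][j−1] if the ends match, else max(dp[i+1][j], dp[i][j−1]):
dp[1][15] = 6. A witness is JP FZ HL HL FZ JP at positions 2,6,7,8,10,11.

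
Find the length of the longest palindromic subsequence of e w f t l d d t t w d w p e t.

8

One longest palindromic subsequence is ewdttdwe (positions 1,2,6,8,9,11,12,14); it reads the same forward and backward, and the interval DP gives dp[1][15] = 8.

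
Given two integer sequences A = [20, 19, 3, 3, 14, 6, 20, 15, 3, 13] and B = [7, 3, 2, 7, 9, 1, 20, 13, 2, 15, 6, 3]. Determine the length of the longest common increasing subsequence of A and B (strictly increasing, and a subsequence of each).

2

A longest common strictly increasing subsequence is 3, 20 (length 2); it appears in order in both A and B, and no longer such subsequence exists.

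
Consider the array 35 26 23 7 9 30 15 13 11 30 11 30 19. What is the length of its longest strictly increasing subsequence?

Let dp[i] be the longest increasing subsequence ending at position i. Then dp = [1, 1, 1, 1, 2, 3, 3, 3, 3, 4, 3, 4, 4].
The maximum is 4; one witness is 7, 9, 15, 30 at positions 4,5,7,10.

4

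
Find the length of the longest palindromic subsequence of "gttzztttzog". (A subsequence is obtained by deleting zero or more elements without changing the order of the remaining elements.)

One longest palindromic subsequence is gttzzttg (positions 1,2,3,4,5,7,8,11); it reads the same forward and backward, and the interval DP gives dp[1][11] = 8.

8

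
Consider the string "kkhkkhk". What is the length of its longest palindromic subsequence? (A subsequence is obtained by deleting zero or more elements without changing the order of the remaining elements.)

6

Using dp[i][j] = 2 + dp[i+1][j−1] if the ends match, else max(dp[i+1][j], dp[i][j−1]):
dp[1][7] = 6. A witness is khkkhk at positions 1,3,4,5,6,7.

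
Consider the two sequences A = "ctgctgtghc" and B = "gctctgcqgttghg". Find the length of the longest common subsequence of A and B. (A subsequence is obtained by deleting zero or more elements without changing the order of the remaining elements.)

8

Backtracking the LCS table gives one alignment: c (A1,B4) → t (A2,B5) → g (A3,B6) → c (A4,B7) → t (A5,B10) → t (A7,B11) → g (A8,B12) → h (A9,B13).
So the longest common subsequence has length 8.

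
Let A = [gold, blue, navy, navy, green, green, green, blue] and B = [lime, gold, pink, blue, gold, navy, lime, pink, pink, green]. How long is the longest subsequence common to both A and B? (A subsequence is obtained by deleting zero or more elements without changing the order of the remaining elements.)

4

A longest common subsequence is gold, blue, navy, green (length 4); the LCS DP confirms no longer common subsequence exists.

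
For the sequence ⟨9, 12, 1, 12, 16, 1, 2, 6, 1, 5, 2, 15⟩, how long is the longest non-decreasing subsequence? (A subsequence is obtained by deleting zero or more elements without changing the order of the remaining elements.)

Scanning left to right, the best length ending at each element is: 9→1, 12→2, 1→1, 12→3, 16→4, 1→2, 2→3, 6→4, 1→3, 5→4, 2→4, 15→5.
So the longest non-decreasing subsequence has length 5, e.g. 1, 1, 2, 6, 15.

5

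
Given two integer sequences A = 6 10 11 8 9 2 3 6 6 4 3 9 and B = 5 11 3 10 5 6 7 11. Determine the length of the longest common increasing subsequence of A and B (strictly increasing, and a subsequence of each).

2

For each value that appears in both, track the longest common increasing run ending there.
The best achievable length is 2; one witness is 3, 6 (A-positions 7,8, B-positions 3,6).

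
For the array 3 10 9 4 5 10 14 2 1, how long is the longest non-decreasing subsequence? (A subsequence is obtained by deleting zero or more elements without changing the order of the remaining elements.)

Let dp[i] be the longest non-decreasing subsequence ending at position i. Then dp = [1, 2, 2, 2, 3, 4, 5, 1, 1].
The maximum is 5; one witness is 3, 4, 5, 10, 14 at positions 1,4,5,6,7.

5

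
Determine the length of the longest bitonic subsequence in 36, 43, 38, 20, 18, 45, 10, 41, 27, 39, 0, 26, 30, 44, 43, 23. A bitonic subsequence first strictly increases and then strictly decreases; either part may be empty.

7

Let inc[i] be the LIS ending at i and dec[i] the longest strictly decreasing subsequence starting at i. inc = [1, 2, 2, 1, 1, 3, 1, 3, 2, 3, 1, 2, 3, 4, 4, 2], dec = [5, 6, 5, 4, 3, 5, 2, 4, 3, 3, 1, 2, 2, 3, 2, 1].
max_i inc[i]+dec[i]−1 = 7, with one witness 36, 43, 38, 20, 18, 10, 0.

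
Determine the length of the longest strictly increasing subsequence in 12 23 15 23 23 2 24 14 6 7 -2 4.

4

One longest increasing subsequence is 12, 15, 23, 24 (positions 1,3,4,7), of length 4; no longer one exists.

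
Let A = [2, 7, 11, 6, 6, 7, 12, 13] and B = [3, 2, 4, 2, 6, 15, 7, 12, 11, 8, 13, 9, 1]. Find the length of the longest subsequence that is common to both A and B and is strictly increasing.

5

For each value that appears in both, track the longest common increasing run ending there.
The best achievable length is 5; one witness is 2, 6, 7, 12, 13 (A-positions 1,4,6,7,8, B-positions 2,5,7,8,11).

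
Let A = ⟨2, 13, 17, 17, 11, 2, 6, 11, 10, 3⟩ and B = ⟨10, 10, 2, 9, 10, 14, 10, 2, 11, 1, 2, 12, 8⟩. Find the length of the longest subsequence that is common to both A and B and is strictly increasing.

2

For each value that appears in both, track the longest common increasing run ending there.
The best achievable length is 2; one witness is 2, 10 (A-positions 1,9, B-positions 3,5).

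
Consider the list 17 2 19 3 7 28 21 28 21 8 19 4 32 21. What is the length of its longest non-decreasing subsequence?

6

One longest non-decreasing subsequence is 2, 3, 7, 28, 28, 32 (positions 2,4,5,6,8,13), of length 6; no longer one exists.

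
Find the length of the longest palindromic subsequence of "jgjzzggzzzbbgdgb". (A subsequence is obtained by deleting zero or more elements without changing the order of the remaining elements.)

8

One longest palindromic subsequence is gzzggzzg (positions 2,4,5,6,7,9,10,15); it reads the same forward and backward, and the interval DP gives dp[1][16] = 8.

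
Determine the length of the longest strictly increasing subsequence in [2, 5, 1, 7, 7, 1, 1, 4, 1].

3

Let dp[i] be the longest increasing subsequence ending at position i. Then dp = [1, 2, 1, 3, 3, 1, 1, 2, 1].
The maximum is 3; one witness is 2, 5, 7 at positions 1,2,4.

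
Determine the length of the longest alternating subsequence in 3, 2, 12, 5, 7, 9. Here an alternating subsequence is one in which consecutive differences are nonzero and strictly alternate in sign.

5

A longest alternating subsequence is 3, 2, 12, 5, 7 (positions 1,2,3,4,5); its 4 consecutive differences strictly alternate in sign, and length 5 is optimal.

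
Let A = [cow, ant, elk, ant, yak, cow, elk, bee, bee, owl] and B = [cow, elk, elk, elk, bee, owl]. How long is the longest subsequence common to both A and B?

Backtracking the LCS table gives one alignment: cow (A1,B1) → elk (A3,B3) → elk (A7,B4) → bee (A9,B5) → owl (A10,B6).
So the longest common subsequence has length 5.

5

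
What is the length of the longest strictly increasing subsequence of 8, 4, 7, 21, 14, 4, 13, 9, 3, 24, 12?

Scanning left to right, the best length ending at each element is: 8→1, 4→1, 7→2, 21→3, 14→3, 4→1, 13→3, 9→3, 3→1, 24→4, 12→4.
So the longest increasing subsequence has length 4, e.g. 4, 7, 21, 24.

4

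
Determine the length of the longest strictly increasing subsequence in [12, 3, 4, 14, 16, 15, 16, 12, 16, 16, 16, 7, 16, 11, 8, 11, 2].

5

Let dp[i] be the longest increasing subsequence ending at position i. Then dp = [1, 1, 2, 3, 4, 4, 5, 3, 5, 5, 5, 3, 5, 4, 4, 5, 1].
The maximum is 5; one witness is 3, 4, 14, 15, 16 at positions 2,3,4,6,7.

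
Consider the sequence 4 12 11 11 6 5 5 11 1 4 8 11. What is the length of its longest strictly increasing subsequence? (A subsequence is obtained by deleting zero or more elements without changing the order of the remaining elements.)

4

Let dp[i] be the longest increasing subsequence ending at position i. Then dp = [1, 2, 2, 2, 2, 2, 2, 3, 1, 2, 3, 4].
The maximum is 4; one witness is 4, 6, 8, 11 at positions 1,5,11,12.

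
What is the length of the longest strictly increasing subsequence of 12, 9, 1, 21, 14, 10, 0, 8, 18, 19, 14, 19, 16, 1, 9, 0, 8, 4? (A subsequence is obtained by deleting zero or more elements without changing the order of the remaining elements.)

Scanning left to right, the best length ending at each element is: 12→1, 9→1, 1→1, 21→2, 14→2, 10→2, 0→1, 8→2, 18→3, 19→4, 14→3, 19→4, 16→4, 1→2, 9→3, 0→1, 8→3, 4→3.
So the longest increasing subsequence has length 4, e.g. 12, 14, 18, 19.

4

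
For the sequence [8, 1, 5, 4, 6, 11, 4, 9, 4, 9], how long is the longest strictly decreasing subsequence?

3

One longest decreasing subsequence is 8, 5, 4 (positions 1,3,4), of length 3; no longer one exists.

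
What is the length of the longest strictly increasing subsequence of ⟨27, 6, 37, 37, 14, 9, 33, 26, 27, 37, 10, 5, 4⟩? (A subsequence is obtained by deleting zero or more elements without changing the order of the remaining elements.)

One longest increasing subsequence is 6, 14, 26, 27, 37 (positions 2,5,8,9,10), of length 5; no longer one exists.

5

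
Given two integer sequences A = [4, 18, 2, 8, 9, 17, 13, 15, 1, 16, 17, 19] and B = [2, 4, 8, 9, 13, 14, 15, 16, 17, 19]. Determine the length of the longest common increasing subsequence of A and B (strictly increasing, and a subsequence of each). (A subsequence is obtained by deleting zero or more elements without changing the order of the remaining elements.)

A longest common strictly increasing subsequence is 2, 8, 9, 13, 15, 16, 17, 19 (length 8); it appears in order in both A and B, and no longer such subsequence exists.

8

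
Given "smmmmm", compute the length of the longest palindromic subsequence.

One longest palindromic subsequence is mmmmm (positions 2,3,4,5,6); it reads the same forward and backward, and the interval DP gives dp[1][6] = 5.

5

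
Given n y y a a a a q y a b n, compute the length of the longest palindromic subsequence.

8

Using dp[i][j] = 2 + dp[i+1][j−1] if the ends match, else max(dp[i+1][j], dp[i][j−1]):
dp[1][12] = 8. A witness is nyaaaayn at positions 1,3,4,5,6,7,9,12.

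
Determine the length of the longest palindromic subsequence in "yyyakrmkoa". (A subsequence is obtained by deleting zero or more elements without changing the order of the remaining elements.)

One longest palindromic subsequence is akmka (positions 4,5,7,8,10); it reads the same forward and backward, and the interval DP gives dp[1][10] = 5.

5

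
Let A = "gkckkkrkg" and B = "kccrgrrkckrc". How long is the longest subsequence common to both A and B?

5

Backtracking the LCS table gives one alignment: g (A1,B5) → k (A2,B8) → c (A3,B9) → k (A6,B10) → r (A7,B11).
So the longest common subsequence has length 5.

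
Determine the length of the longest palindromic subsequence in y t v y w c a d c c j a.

Using dp[i][j] = 2 + dp[i+1][j−1] if the ends match, else max(dp[i+1][j], dp[i][j−1]):
dp[1][12] = 4. A witness is acca at positions 7,9,10,12.

4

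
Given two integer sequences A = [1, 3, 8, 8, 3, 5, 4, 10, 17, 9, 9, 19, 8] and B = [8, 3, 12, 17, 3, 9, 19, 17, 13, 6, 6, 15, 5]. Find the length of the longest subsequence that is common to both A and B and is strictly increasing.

3

A longest common strictly increasing subsequence is 8, 17, 19 (length 3); it appears in order in both A and B, and no longer such subsequence exists.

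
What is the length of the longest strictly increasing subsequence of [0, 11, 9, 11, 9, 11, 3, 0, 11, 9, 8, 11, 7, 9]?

4

Scanning left to right, the best length ending at each element is: 0→1, 11→2, 9→2, 11→3, 9→2, 11→3, 3→2, 0→1, 11→3, 9→3, 8→3, 11→4, 7→3, 9→4.
So the longest increasing subsequence has length 4, e.g. 0, 3, 9, 11.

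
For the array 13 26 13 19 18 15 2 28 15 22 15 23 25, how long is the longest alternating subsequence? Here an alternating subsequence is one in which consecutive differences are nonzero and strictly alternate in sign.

Track the best alternating length ending on an up-step vs a down-step at each position: up/down = 1/1, 2/1, 1/3, 4/3, 4/5, 4/5, 1/5, 6/1, 6/7, 8/7, 6/9, 10/7, 10/7.
The maximum over both is 10; one such subsequence is 13, 26, 13, 19, 18, 28, 15, 22, 15, 23.

10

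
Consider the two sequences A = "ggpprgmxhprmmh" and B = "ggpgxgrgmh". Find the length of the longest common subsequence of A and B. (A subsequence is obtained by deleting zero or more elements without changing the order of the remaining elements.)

8

Backtracking the LCS table gives one alignment: g (A1,B1) → g (A2,B2) → p (A4,B3) → g (A6,B4) → x (A8,B5) → r (A11,B7) → m (A13,B9) → h (A14,B10).
So the longest common subsequence has length 8.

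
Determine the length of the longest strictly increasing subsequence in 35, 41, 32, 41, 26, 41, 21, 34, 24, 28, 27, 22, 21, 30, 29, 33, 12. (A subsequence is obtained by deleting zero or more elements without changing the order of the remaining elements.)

5

Scanning left to right, the best length ending at each element is: 35→1, 41→2, 32→1, 41→2, 26→1, 41→2, 21→1, 34→2, 24→2, 28→3, 27→3, 22→2, 21→1, 30→4, 29→4, 33→5, 12→1.
So the longest increasing subsequence has length 5, e.g. 21, 24, 28, 30, 33.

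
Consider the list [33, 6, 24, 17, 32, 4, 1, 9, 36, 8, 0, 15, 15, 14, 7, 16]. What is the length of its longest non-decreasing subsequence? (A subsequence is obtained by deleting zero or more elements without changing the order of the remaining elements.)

5

Let dp[i] be the longest non-decreasing subsequence ending at position i. Then dp = [1, 1, 2, 2, 3, 1, 1, 2, 4, 2, 1, 3, 4, 3, 2, 5].
The maximum is 5; one witness is 6, 9, 15, 15, 16 at positions 2,8,12,13,16.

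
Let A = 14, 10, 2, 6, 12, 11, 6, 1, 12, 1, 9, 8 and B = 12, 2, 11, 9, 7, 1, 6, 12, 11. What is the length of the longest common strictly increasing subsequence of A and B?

3

For each value that appears in both, track the longest common increasing run ending there.
The best achievable length is 3; one witness is 2, 6, 12 (A-positions 3,4,5, B-positions 2,7,8).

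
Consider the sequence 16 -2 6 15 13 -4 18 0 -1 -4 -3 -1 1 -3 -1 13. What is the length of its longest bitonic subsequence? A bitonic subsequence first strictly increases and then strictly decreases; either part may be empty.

One longest bitonic subsequence is -2, 6, 15, 13, 0, -1, -3 (positions 2,3,4,5,8,12,14): it rises to 15 then falls. Length 7 is optimal.

7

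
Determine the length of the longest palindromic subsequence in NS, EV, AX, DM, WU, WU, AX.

4

Using dp[i][j] = 2 + dp[i+1][j−1] if the ends match, else max(dp[i+1][j], dp[i][j−1]):
dp[1][7] = 4. A witness is AX WU WU AX at positions 3,5,6,7.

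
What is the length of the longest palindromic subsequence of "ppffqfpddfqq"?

6

Using dp[i][j] = 2 + dp[i+1][j−1] if the ends match, else max(dp[i+1][j], dp[i][j−1]):
dp[1][12] = 6. A witness is qfddfq at positions 5,6,8,9,10,12.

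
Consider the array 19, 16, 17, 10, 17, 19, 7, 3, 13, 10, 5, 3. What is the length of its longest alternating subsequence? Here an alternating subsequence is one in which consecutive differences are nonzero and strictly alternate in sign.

Track the best alternating length ending on an up-step vs a down-step at each position: up/down = 1/1, 1/2, 3/2, 1/4, 5/2, 5/1, 1/6, 1/6, 7/6, 7/8, 7/8, 1/8.
The maximum over both is 8; one such subsequence is 19, 16, 17, 10, 17, 7, 13, 10.

8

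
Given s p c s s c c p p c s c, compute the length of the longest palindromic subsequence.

8

Using dp[i][j] = 2 + dp[i+1][j−1] if the ends match, else max(dp[i+1][j], dp[i][j−1]):
dp[1][12] = 8. A witness is cscppcsc at positions 3,4,6,8,9,10,11,12.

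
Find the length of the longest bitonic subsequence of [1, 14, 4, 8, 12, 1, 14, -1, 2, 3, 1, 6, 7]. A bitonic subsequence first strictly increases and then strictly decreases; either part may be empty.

Let inc[i] be the LIS ending at i and dec[i] the longest strictly decreasing subsequence starting at i. inc = [1, 2, 2, 3, 4, 1, 5, 1, 2, 3, 2, 4, 5], dec = [2, 4, 3, 3, 3, 2, 3, 1, 2, 2, 1, 1, 1].
max_i inc[i]+dec[i]−1 = 7, with one witness 1, 4, 8, 12, 14, 3, 1.

7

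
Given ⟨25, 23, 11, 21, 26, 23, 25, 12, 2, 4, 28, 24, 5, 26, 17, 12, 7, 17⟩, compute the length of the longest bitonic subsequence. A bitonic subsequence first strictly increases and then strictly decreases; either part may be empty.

9

One longest bitonic subsequence is 11, 21, 23, 25, 28, 26, 17, 12, 7 (positions 3,4,6,7,11,14,15,16,17): it rises to 28 then falls. Length 9 is optimal.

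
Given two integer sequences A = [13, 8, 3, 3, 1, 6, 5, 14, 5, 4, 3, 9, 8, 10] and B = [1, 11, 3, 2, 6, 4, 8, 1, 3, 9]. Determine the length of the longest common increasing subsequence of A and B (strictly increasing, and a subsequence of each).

3

For each value that appears in both, track the longest common increasing run ending there.
The best achievable length is 3; one witness is 1, 3, 8 (A-positions 5,11,13, B-positions 1,3,7).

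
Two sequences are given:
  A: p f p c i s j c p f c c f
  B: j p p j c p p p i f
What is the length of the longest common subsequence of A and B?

A longest common subsequence is ppjcpf (length 6); the LCS DP confirms no longer common subsequence exists.

6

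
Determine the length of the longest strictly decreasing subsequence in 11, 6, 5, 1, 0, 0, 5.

5

Scanning left to right, the best length ending at each element is: 11→1, 6→2, 5→3, 1→4, 0→5, 0→5, 5→3.
So the longest decreasing subsequence has length 5, e.g. 11, 6, 5, 1, 0.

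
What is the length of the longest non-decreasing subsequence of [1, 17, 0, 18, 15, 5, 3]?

One longest non-decreasing subsequence is 1, 17, 18 (positions 1,2,4), of length 3; no longer one exists.

3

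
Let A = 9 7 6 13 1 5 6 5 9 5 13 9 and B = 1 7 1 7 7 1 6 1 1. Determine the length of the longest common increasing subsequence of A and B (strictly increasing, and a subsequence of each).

A longest common strictly increasing subsequence is 1, 6 (length 2); it appears in order in both A and B, and no longer such subsequence exists.

2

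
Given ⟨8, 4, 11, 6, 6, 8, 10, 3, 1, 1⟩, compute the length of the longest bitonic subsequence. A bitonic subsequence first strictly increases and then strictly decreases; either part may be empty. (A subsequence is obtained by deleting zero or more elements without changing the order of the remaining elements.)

6

Let inc[i] be the LIS ending at i and dec[i] the longest strictly decreasing subsequence starting at i. inc = [1, 1, 2, 2, 2, 3, 4, 1, 1, 1], dec = [4, 3, 4, 3, 3, 3, 3, 2, 1, 1].
max_i inc[i]+dec[i]−1 = 6, with one witness 4, 6, 8, 10, 3, 1.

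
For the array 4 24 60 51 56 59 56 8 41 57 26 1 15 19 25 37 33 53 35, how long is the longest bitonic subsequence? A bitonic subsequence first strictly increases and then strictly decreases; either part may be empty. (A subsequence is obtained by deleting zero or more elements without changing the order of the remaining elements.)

9

Let inc[i] be the LIS ending at i and dec[i] the longest strictly decreasing subsequence starting at i. inc = [1, 2, 3, 3, 4, 5, 4, 2, 3, 5, 3, 1, 3, 4, 5, 6, 6, 7, 7], dec = [2, 3, 6, 4, 4, 5, 4, 2, 3, 3, 2, 1, 1, 1, 1, 2, 1, 2, 1].
max_i inc[i]+dec[i]−1 = 9, with one witness 4, 24, 51, 56, 59, 56, 41, 37, 35.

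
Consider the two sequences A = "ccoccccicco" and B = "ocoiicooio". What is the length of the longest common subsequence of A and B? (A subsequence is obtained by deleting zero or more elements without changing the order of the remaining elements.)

Backtracking the LCS table gives one alignment: c (A1,B2) → c (A2,B6) → o (A3,B8) → i (A8,B9) → o (A11,B10).
So the longest common subsequence has length 5.

5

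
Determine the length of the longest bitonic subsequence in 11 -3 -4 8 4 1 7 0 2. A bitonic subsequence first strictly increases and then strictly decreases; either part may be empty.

5

Let inc[i] be the LIS ending at i and dec[i] the longest strictly decreasing subsequence starting at i. inc = [1, 1, 1, 2, 2, 2, 3, 2, 3], dec = [5, 2, 1, 4, 3, 2, 2, 1, 1].
max_i inc[i]+dec[i]−1 = 5, with one witness 11, 8, 4, 1, 0.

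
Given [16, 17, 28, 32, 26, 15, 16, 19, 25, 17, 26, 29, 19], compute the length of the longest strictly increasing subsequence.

6

Let dp[i] be the longest increasing subsequence ending at position i. Then dp = [1, 2, 3, 4, 3, 1, 2, 3, 4, 3, 5, 6, 4].
The maximum is 6; one witness is 16, 17, 19, 25, 26, 29 at positions 1,2,8,9,11,12.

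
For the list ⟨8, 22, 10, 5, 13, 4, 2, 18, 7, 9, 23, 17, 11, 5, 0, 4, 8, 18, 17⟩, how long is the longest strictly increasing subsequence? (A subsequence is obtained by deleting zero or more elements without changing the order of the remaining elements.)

Let dp[i] be the longest increasing subsequence ending at position i. Then dp = [1, 2, 2, 1, 3, 1, 1, 4, 2, 3, 5, 4, 4, 2, 1, 2, 3, 5, 5].
The maximum is 5; one witness is 8, 10, 13, 18, 23 at positions 1,3,5,8,11.

5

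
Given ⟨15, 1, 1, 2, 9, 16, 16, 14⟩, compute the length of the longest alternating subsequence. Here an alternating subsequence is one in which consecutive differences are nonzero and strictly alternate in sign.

4

Track the best alternating length ending on an up-step vs a down-step at each position: up/down = 1/1, 1/2, 1/2, 3/2, 3/2, 3/1, 3/1, 3/4.
The maximum over both is 4; one such subsequence is 15, 1, 16, 14.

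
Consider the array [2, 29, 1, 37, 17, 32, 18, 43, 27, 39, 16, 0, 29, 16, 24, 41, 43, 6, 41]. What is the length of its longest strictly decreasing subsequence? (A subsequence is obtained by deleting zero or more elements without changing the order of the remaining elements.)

5

Scanning left to right, the best length ending at each element is: 2→1, 29→1, 1→2, 37→1, 17→2, 32→2, 18→3, 43→1, 27→3, 39→2, 16→4, 0→5, 29→3, 16→4, 24→4, 41→2, 43→1, 6→5, 41→2.
So the longest decreasing subsequence has length 5, e.g. 37, 32, 18, 16, 0.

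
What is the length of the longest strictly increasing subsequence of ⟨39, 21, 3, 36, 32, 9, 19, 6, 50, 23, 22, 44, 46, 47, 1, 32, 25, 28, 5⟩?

One longest increasing subsequence is 3, 9, 19, 23, 44, 46, 47 (positions 3,6,7,10,12,13,14), of length 7; no longer one exists.

7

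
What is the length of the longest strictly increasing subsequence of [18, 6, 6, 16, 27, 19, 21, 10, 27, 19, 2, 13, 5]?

Let dp[i] be the longest increasing subsequence ending at position i. Then dp = [1, 1, 1, 2, 3, 3, 4, 2, 5, 3, 1, 3, 2].
The maximum is 5; one witness is 6, 16, 19, 21, 27 at positions 2,4,6,7,9.

5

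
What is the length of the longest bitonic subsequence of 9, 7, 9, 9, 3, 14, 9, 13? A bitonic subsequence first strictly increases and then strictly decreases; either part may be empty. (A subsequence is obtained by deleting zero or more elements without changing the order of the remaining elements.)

4

Let inc[i] be the LIS ending at i and dec[i] the longest strictly decreasing subsequence starting at i. inc = [1, 1, 2, 2, 1, 3, 2, 3], dec = [3, 2, 2, 2, 1, 2, 1, 1].
max_i inc[i]+dec[i]−1 = 4, with one witness 7, 9, 14, 13.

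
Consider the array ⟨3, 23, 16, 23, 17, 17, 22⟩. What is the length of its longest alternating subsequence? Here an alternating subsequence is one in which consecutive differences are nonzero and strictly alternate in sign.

6

Track the best alternating length ending on an up-step vs a down-step at each position: up/down = 1/1, 2/1, 2/3, 4/1, 4/5, 4/5, 6/5.
The maximum over both is 6; one such subsequence is 3, 23, 16, 23, 17, 22.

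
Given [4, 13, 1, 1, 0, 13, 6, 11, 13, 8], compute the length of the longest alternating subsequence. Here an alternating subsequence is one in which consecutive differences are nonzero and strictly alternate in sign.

Track the best alternating length ending on an up-step vs a down-step at each position: up/down = 1/1, 2/1, 1/3, 1/3, 1/3, 4/1, 4/5, 6/5, 6/1, 6/7.
The maximum over both is 7; one such subsequence is 4, 13, 1, 13, 6, 11, 8.

7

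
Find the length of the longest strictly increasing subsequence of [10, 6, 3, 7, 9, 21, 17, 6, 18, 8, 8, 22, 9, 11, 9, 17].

6

Let dp[i] be the longest increasing subsequence ending at position i. Then dp = [1, 1, 1, 2, 3, 4, 4, 2, 5, 3, 3, 6, 4, 5, 4, 6].
The maximum is 6; one witness is 6, 7, 9, 17, 18, 22 at positions 2,4,5,7,9,12.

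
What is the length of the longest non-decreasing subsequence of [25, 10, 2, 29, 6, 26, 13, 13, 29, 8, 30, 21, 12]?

One longest non-decreasing subsequence is 2, 6, 13, 13, 29, 30 (positions 3,5,7,8,9,11), of length 6; no longer one exists.

6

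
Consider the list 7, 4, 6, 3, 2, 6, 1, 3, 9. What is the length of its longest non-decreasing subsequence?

Let dp[i] be the longest non-decreasing subsequence ending at position i. Then dp = [1, 1, 2, 1, 1, 3, 1, 2, 4].
The maximum is 4; one witness is 4, 6, 6, 9 at positions 2,3,6,9.

4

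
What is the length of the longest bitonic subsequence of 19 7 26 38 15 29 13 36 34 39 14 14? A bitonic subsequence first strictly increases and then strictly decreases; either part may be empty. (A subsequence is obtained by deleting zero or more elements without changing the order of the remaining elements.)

6

Let inc[i] be the LIS ending at i and dec[i] the longest strictly decreasing subsequence starting at i. inc = [1, 1, 2, 3, 2, 3, 2, 4, 4, 5, 3, 3], dec = [3, 1, 3, 4, 2, 2, 1, 3, 2, 2, 1, 1].
max_i inc[i]+dec[i]−1 = 6, with one witness 19, 26, 38, 36, 34, 14.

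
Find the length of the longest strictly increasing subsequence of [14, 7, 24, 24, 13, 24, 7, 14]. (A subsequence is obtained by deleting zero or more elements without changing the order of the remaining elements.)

3

Scanning left to right, the best length ending at each element is: 14→1, 7→1, 24→2, 24→2, 13→2, 24→3, 7→1, 14→3.
So the longest increasing subsequence has length 3, e.g. 7, 13, 24.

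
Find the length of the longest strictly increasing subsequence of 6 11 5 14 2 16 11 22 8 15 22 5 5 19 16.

5

One longest increasing subsequence is 6, 11, 14, 16, 22 (positions 1,2,4,6,8), of length 5; no longer one exists.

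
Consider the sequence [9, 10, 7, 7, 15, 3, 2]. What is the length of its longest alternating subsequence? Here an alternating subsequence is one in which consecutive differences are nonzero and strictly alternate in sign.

A longest alternating subsequence is 9, 10, 7, 15, 3 (positions 1,2,3,5,6); its 4 consecutive differences strictly alternate in sign, and length 5 is optimal.

5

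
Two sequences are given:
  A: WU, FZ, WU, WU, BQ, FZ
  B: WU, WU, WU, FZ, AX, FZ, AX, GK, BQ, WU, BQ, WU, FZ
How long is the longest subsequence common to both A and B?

A longest common subsequence is WU, FZ, WU, WU, FZ (length 5); the LCS DP confirms no longer common subsequence exists.

5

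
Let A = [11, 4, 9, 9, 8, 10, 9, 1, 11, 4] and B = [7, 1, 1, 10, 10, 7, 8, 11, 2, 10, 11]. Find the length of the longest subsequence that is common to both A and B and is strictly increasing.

3

A longest common strictly increasing subsequence is 8, 10, 11 (length 3); it appears in order in both A and B, and no longer such subsequence exists.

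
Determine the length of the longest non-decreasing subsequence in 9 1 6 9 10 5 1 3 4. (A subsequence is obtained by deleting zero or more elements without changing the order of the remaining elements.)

One longest non-decreasing subsequence is 1, 6, 9, 10 (positions 2,3,4,5), of length 4; no longer one exists.

4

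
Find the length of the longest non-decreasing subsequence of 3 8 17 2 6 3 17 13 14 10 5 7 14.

Let dp[i] be the longest non-decreasing subsequence ending at position i. Then dp = [1, 2, 3, 1, 2, 2, 4, 3, 4, 3, 3, 4, 5].
The maximum is 5; one witness is 3, 8, 13, 14, 14 at positions 1,2,8,9,13.

5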